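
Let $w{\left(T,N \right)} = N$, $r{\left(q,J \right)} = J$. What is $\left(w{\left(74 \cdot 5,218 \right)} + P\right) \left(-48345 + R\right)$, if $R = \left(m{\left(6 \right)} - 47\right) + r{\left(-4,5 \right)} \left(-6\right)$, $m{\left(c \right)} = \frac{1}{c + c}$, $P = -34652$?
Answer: $\frac{3334720557}{2} \approx 1.6674 \cdot 10^{9}$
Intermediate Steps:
$m{\left(c \right)} = \frac{1}{2 c}$
$R = - \frac{923}{12}$ ($R = \left(\frac{1}{2 \cdot 6} - 47\right) + 5 \left(-6\right) = \left(\frac{1}{2} \cdot \frac{1}{6} - 47\right) - 30 = \left(\frac{1}{12} - 47\right) - 30 = - \frac{563}{12} - 30 = - \frac{923}{12} \approx -76.917$)
$\left(w{\left(74 \cdot 5,218 \right)} + P\right) \left(-48345 + R\right) = \left(218 - 34652\right) \left(-48345 - \frac{923}{12}\right) = \left(-34434\right) \left(- \frac{581063}{12}\right) = \frac{3334720557}{2}$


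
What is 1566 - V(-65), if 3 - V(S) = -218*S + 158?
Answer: 15891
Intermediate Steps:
V(S) = -155 + 218*S (V(S) = 3 - (-218*S + 158) = 3 - (158 - 218*S) = 3 + (-158 + 218*S) = -155 + 218*S)
1566 - V(-65) = 1566 - (-155 + 218*(-65)) = 1566 - (-155 - 14170) = 1566 - 1*(-14325) = 1566 + 14325 = 15891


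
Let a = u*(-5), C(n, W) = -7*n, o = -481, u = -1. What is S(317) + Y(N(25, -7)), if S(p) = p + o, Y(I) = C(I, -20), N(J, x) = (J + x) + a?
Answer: -325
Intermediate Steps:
a = 5 (a = -1*(-5) = 5)
N(J, x) = 5 + J + x (N(J, x) = (J + x) + 5 = 5 + J + x)
Y(I) = -7*I
S(p) = -481 + p (S(p) = p - 481 = -481 + p)
S(317) + Y(N(25, -7)) = (-481 + 317) - 7*(5 + 25 - 7) = -164 - 7*23 = -164 - 161 = -325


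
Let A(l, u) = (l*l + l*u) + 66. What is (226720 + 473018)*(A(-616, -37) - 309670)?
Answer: 64826527272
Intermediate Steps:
A(l, u) = 66 + l**2 + l*u (A(l, u) = (l**2 + l*u) + 66 = 66 + l**2 + l*u)
(226720 + 473018)*(A(-616, -37) - 309670) = (226720 + 473018)*((66 + (-616)**2 - 616*(-37)) - 309670) = 699738*((66 + 379456 + 22792) - 309670) = 699738*(402314 - 309670) = 699738*92644 = 64826527272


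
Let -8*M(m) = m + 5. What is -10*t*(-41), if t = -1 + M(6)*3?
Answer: -8405/4 ≈ -2101.3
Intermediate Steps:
M(m) = -5/8 - m/8 (M(m) = -(m + 5)/8 = -(5 + m)/8 = -5/8 - m/8)
t = -41/8 (t = -1 + (-5/8 - 1/8*6)*3 = -1 + (-5/8 - 3/4)*3 = -1 - 11/8*3 = -1 - 33/8 = -41/8 ≈ -5.1250)
-10*t*(-41) = -10*(-41/8)*(-41) = (205/4)*(-41) = -8405/4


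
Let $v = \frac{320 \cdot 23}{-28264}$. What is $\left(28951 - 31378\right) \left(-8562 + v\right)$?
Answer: $\frac{73417880982}{3533} \approx 2.0781 \cdot 10^{7}$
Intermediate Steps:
$v = - \frac{920}{3533}$ ($v = 7360 \left(- \frac{1}{28264}\right) = - \frac{920}{3533} \approx -0.2604$)
$\left(28951 - 31378\right) \left(-8562 + v\right) = \left(28951 - 31378\right) \left(-8562 - \frac{920}{3533}\right) = \left(-2427\right) \left(- \frac{30250466}{3533}\right) = \frac{73417880982}{3533}$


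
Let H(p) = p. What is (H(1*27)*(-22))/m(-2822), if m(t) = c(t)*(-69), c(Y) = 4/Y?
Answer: -139689/23 ≈ -6073.4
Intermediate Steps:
m(t) = -276/t (m(t) = (4/t)*(-69) = -276/t)
(H(1*27)*(-22))/m(-2822) = ((1*27)*(-22))/((-276/(-2822))) = (27*(-22))/((-276*(-1/2822))) = -594/138/1411 = -594*1411/138 = -139689/23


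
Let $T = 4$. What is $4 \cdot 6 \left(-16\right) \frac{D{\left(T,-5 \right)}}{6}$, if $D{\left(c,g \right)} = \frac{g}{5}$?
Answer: $64$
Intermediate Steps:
$D{\left(c,g \right)} = \frac{g}{5}$ ($D{\left(c,g \right)} = g \frac{1}{5} = \frac{g}{5}$)
$4 \cdot 6 \left(-16\right) \frac{D{\left(T,-5 \right)}}{6} = 4 \cdot 6 \left(-16\right) \frac{\frac{1}{5} \left(-5\right)}{6} = 24 \left(-16\right) \left(\left(-1\right) \frac{1}{6}\right) = \left(-384\right) \left(- \frac{1}{6}\right) = 64$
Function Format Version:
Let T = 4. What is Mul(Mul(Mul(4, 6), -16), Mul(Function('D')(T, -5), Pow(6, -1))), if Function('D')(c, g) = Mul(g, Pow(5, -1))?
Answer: 64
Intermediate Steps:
Function('D')(c, g) = Mul(Rational(1, 5), g) (Function('D')(c, g) = Mul(g, Rational(1, 5)) = Mul(Rational(1, 5), g))
Mul(Mul(Mul(4, 6), -16), Mul(Function('D')(T, -5), Pow(6, -1))) = Mul(Mul(Mul(4, 6), -16), Mul(Mul(Rational(1, 5), -5), Pow(6, -1))) = Mul(Mul(24, -16), Mul(-1, Rational(1, 6))) = Mul(-384, Rational(-1, 6)) = 64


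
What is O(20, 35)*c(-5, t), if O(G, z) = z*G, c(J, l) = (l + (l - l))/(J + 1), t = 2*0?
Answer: 0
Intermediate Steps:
t = 0
c(J, l) = l/(1 + J) (c(J, l) = (l + 0)/(1 + J) = l/(1 + J))
O(G, z) = G*z
O(20, 35)*c(-5, t) = (20*35)*(0/(1 - 5)) = 700*(0/(-4)) = 700*(0*(-¼)) = 700*0 = 0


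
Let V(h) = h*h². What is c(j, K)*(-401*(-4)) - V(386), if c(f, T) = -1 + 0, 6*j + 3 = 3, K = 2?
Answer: -57514060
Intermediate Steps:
j = 0 (j = -½ + (⅙)*3 = -½ + ½ = 0)
V(h) = h³
c(f, T) = -1
c(j, K)*(-401*(-4)) - V(386) = -(-401)*(-4) - 1*386³ = -1*1604 - 1*57512456 = -1604 - 57512456 = -57514060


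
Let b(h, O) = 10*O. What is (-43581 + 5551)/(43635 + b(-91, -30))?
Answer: -7606/8667 ≈ -0.87758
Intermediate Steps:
(-43581 + 5551)/(43635 + b(-91, -30)) = (-43581 + 5551)/(43635 + 10*(-30)) = -38030/(43635 - 300) = -38030/43335 = -38030*1/43335 = -7606/8667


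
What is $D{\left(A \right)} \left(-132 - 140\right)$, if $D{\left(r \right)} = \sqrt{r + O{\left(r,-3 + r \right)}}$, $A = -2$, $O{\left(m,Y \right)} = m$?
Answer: $- 544 i \approx - 544.0 i$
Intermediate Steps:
$D{\left(r \right)} = \sqrt{2} \sqrt{r}$ ($D{\left(r \right)} = \sqrt{r + r} = \sqrt{2 r} = \sqrt{2} \sqrt{r}$)
$D{\left(A \right)} \left(-132 - 140\right) = \sqrt{2} \sqrt{-2} \left(-132 - 140\right) = \sqrt{2} i \sqrt{2} \left(-272\right) = 2 i \left(-272\right) = - 544 i$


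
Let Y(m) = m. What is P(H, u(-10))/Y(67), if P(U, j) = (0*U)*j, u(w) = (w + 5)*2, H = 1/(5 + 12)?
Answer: 0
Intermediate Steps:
H = 1/17 ≈ 0.058824
u(w) = 10 + 2*w (u(w) = (5 + w)*2 = 10 + 2*w)
P(U, j) = 0 (P(U, j) = 0*j = 0)
P(H, u(-10))/Y(67) = 0/67 = 0*(1/67) = 0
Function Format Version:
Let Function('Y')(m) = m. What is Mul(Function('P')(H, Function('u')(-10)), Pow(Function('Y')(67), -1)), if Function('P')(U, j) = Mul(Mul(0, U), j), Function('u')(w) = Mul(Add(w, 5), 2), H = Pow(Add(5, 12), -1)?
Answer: 0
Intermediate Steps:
H = Rational(1, 17) (H = Pow(17, -1) = Rational(1, 17) ≈ 0.058824)
Function('u')(w) = Add(10, Mul(2, w)) (Function('u')(w) = Mul(Add(5, w), 2) = Add(10, Mul(2, w)))
Function('P')(U, j) = 0 (Function('P')(U, j) = Mul(0, j) = 0)
Mul(Function('P')(H, Function('u')(-10)), Pow(Function('Y')(67), -1)) = Mul(0, Pow(67, -1)) = Mul(0, Rational(1, 67)) = 0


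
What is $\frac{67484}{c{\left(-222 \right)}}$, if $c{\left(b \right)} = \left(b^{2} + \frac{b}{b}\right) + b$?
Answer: $\frac{67484}{49063} \approx 1.3755$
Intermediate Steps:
$c{\left(b \right)} = 1 + b + b^{2}$ ($c{\left(b \right)} = \left(b^{2} + 1\right) + b = \left(1 + b^{2}\right) + b = 1 + b + b^{2}$)
$\frac{67484}{c{\left(-222 \right)}} = \frac{67484}{1 - 222 + \left(-222\right)^{2}} = \frac{67484}{1 - 222 + 49284} = \frac{67484}{49063}$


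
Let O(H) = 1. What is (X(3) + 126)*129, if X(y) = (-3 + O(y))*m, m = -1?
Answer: 16512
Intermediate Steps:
X(y) = 2 (X(y) = (-3 + 1)*(-1) = -2*(-1) = 2)
(X(3) + 126)*129 = (2 + 126)*129 = 128*129 = 16512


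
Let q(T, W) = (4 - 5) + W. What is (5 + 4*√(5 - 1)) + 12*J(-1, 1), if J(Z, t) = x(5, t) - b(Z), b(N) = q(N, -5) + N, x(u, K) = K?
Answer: 109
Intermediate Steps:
q(T, W) = -1 + W
b(N) = -6 + N (b(N) = (-1 - 5) + N = -6 + N)
J(Z, t) = 6 + t - Z (J(Z, t) = t - (-6 + Z) = t + (6 - Z) = 6 + t - Z)
(5 + 4*√(5 - 1)) + 12*J(-1, 1) = (5 + 4*√(5 - 1)) + 12*(6 + 1 - 1*(-1)) = (5 + 4*√4) + 12*(6 + 1 + 1) = (5 + 4*2) + 12*8 = (5 + 8) + 96 = 13 + 96 = 109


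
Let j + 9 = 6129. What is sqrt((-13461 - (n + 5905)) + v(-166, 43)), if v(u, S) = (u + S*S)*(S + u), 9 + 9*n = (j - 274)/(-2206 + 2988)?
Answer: I*sqrt(311475694339)/1173 ≈ 475.79*I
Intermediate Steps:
j = 6120 (j = -9 + 6129 = 6120)
n = -596/3519 (n = -1 + ((6120 - 274)/(-2206 + 2988))/9 = -1 + (5846/782)/9 = -1 + (5846*(1/782))/9 = -1 + (1/9)*(2923/391) = -1 + 2923/3519 = -596/3519 ≈ -0.16937)
v(u, S) = (S + u)*(u + S**2) (v(u, S) = (u + S**2)*(S + u) = (S + u)*(u + S**2))
sqrt((-13461 - (n + 5905)) + v(-166, 43)) = sqrt((-13461 - (-596/3519 + 5905)) + (43**3 + (-166)**2 + 43*(-166) - 166*43**2)) = sqrt((-13461 - 1*20779099/3519) + (79507 + 27556 - 7138 - 166*1849)) = sqrt((-13461 - 20779099/3519) + (79507 + 27556 - 7138 - 306934)) = sqrt(-68148358/3519 - 207009) = sqrt(-796613029/3519) = I*sqrt(311475694339)/1173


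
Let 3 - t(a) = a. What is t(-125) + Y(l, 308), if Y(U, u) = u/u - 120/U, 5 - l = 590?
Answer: 5039/39 ≈ 129.21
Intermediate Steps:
t(a) = 3 - a
l = -585 (l = 5 - 1*590 = 5 - 590 = -585)
Y(U, u) = 1 - 120/U
t(-125) + Y(l, 308) = (3 - 1*(-125)) + (-120 - 585)/(-585) = (3 + 125) - 1/585*(-705) = 128 + 47/39 = 5039/39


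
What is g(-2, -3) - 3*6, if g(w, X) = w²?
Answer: -14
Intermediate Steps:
g(-2, -3) - 3*6 = (-2)² - 3*6 = 4 - 18 = -14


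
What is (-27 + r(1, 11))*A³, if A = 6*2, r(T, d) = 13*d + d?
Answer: 219456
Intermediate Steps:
r(T, d) = 14*d
A = 12
(-27 + r(1, 11))*A³ = (-27 + 14*11)*12³ = (-27 + 154)*1728 = 127*1728 = 219456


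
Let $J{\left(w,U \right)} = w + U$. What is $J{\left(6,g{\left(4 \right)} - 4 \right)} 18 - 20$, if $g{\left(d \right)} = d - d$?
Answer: $16$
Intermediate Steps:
$g{\left(d \right)} = 0$
$J{\left(w,U \right)} = U + w$
$J{\left(6,g{\left(4 \right)} - 4 \right)} 18 - 20 = \left(\left(0 - 4\right) + 6\right) 18 - 20 = \left(-4 + 6\right) 18 - 20 = 2 \cdot 18 - 20 = 36 - 20 = 16$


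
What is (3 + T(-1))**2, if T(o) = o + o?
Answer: 1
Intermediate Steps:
T(o) = 2*o
(3 + T(-1))**2 = (3 + 2*(-1))**2 = (3 - 2)**2 = 1**2 = 1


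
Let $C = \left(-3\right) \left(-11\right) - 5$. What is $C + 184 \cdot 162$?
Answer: $29836$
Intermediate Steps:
$C = 28$ ($C = 33 - 5 = 28$)
$C + 184 \cdot 162 = 28 + 184 \cdot 162 = 28 + 29808 = 29836$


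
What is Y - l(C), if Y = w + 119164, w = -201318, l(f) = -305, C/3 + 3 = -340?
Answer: -81849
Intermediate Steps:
C = -1029 (C = -9 + 3*(-340) = -9 - 1020 = -1029)
Y = -82154 (Y = -201318 + 119164 = -82154)
Y - l(C) = -82154 - 1*(-305) = -82154 + 305 = -81849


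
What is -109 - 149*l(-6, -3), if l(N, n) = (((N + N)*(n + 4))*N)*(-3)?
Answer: 32075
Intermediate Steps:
l(N, n) = -6*N²*(4 + n) (l(N, n) = (((2*N)*(4 + n))*N)*(-3) = ((2*N*(4 + n))*N)*(-3) = (2*N²*(4 + n))*(-3) = -6*N²*(4 + n))
-109 - 149*l(-6, -3) = -109 - 894*(-6)²*(-4 - 1*(-3)) = -109 - 894*36*(-4 + 3) = -109 - 894*36*(-1) = -109 - 149*(-216) = -109 + 32184 = 32075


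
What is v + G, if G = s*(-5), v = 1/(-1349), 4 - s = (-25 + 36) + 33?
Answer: 269799/1349 ≈ 200.00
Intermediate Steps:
s = -40 (s = 4 - ((-25 + 36) + 33) = 4 - (11 + 33) = 4 - 1*44 = 4 - 44 = -40)
v = -1/1349 ≈ -0.00074129
G = 200 (G = -40*(-5) = 200)
v + G = -1/1349 + 200 = 269799/1349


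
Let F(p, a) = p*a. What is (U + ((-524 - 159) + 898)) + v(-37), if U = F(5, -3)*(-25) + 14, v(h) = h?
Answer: 567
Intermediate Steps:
F(p, a) = a*p
U = 389 (U = -3*5*(-25) + 14 = -15*(-25) + 14 = 375 + 14 = 389)
(U + ((-524 - 159) + 898)) + v(-37) = (389 + ((-524 - 159) + 898)) - 37 = (389 + (-683 + 898)) - 37 = (389 + 215) - 37 = 604 - 37 = 567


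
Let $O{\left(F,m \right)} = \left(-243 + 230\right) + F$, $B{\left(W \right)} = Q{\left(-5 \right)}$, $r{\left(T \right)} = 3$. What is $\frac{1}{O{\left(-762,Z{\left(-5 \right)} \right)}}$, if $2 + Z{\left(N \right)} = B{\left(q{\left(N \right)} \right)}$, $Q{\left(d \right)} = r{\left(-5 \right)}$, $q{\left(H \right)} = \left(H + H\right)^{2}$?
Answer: $- \frac{1}{775} \approx -0.0012903$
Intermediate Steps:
$q{\left(H \right)} = 4 H^{2}$ ($q{\left(H \right)} = \left(2 H\right)^{2} = 4 H^{2}$)
$Q{\left(d \right)} = 3$
$B{\left(W \right)} = 3$
$Z{\left(N \right)} = 1$ ($Z{\left(N \right)} = -2 + 3 = 1$)
$O{\left(F,m \right)} = -13 + F$
$\frac{1}{O{\left(-762,Z{\left(-5 \right)} \right)}} = \frac{1}{-13 - 762} = \frac{1}{-775} = - \frac{1}{775}$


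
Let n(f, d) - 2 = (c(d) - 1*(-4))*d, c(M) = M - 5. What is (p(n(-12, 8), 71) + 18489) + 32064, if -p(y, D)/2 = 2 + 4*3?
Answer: 50525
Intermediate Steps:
c(M) = -5 + M
n(f, d) = 2 + d*(-1 + d) (n(f, d) = 2 + ((-5 + d) - 1*(-4))*d = 2 + ((-5 + d) + 4)*d = 2 + (-1 + d)*d = 2 + d*(-1 + d))
p(y, D) = -28 (p(y, D) = -2*(2 + 4*3) = -2*(2 + 12) = -2*14 = -28)
(p(n(-12, 8), 71) + 18489) + 32064 = (-28 + 18489) + 32064 = 18461 + 32064 = 50525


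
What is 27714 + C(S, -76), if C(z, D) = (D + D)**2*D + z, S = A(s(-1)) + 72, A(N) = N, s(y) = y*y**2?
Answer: -1728119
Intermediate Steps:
s(y) = y**3
S = 71 (S = (-1)**3 + 72 = -1 + 72 = 71)
C(z, D) = z + 4*D**3 (C(z, D) = (2*D)**2*D + z = (4*D**2)*D + z = 4*D**3 + z = z + 4*D**3)
27714 + C(S, -76) = 27714 + (71 + 4*(-76)**3) = 27714 + (71 + 4*(-438976)) = 27714 + (71 - 1755904) = 27714 - 1755833 = -1728119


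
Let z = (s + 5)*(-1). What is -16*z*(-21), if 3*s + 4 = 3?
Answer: -1568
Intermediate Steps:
s = -⅓ (s = -4/3 + (⅓)*3 = -4/3 + 1 = -⅓ ≈ -0.33333)
z = -14/3 (z = (-⅓ + 5)*(-1) = (14/3)*(-1) = -14/3 ≈ -4.6667)
-16*z*(-21) = -16*(-14/3)*(-21) = (224/3)*(-21) = -1568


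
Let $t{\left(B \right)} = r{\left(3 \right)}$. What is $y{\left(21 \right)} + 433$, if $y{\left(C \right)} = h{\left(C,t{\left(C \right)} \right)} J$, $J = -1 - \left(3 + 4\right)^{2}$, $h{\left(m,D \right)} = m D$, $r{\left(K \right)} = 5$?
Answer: $-4817$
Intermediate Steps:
$t{\left(B \right)} = 5$
$h{\left(m,D \right)} = D m$
$J = -50$ ($J = -1 - 7^{2} = -1 - 49 = -50$)
$y{\left(C \right)} = - 250 C$ ($y{\left(C \right)} = 5 C \left(-50\right) = - 250 C$)
$y{\left(21 \right)} + 433 = \left(-250\right) 21 + 433 = -5250 + 433 = -4817$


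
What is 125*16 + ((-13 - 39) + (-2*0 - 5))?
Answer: 1943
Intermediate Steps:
125*16 + ((-13 - 39) + (-2*0 - 5)) = 2000 + (-52 + (0 - 5)) = 2000 + (-52 - 5) = 2000 - 57 = 1943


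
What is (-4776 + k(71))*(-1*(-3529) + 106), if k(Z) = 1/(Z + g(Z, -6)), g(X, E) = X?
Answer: -2465224285/142 ≈ -1.7361e+7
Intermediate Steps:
k(Z) = 1/(2*Z) (k(Z) = 1/(Z + Z) = 1/(2*Z))
(-4776 + k(71))*(-1*(-3529) + 106) = (-4776 + (½)/71)*(-1*(-3529) + 106) = (-4776 + (½)*(1/71))*(3529 + 106) = (-4776 + 1/142)*3635 = -678191/142*3635 = -2465224285/142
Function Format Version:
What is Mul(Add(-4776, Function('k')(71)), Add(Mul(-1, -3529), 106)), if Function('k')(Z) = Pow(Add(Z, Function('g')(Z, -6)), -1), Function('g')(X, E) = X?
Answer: Rational(-2465224285, 142) ≈ -1.7361e+7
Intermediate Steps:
Function('k')(Z) = Mul(Rational(1, 2), Pow(Z, -1)) (Function('k')(Z) = Pow(Add(Z, Z), -1) = Pow(Mul(2, Z), -1) = Mul(Rational(1, 2), Pow(Z, -1)))
Mul(Add(-4776, Function('k')(71)), Add(Mul(-1, -3529), 106)) = Mul(Add(-4776, Mul(Rational(1, 2), Pow(71, -1))), Add(Mul(-1, -3529), 106)) = Mul(Add(-4776, Mul(Rational(1, 2), Rational(1, 71))), Add(3529, 106)) = Mul(Add(-4776, Rational(1, 142)), 3635) = Mul(Rational(-678191, 142), 3635) = Rational(-2465224285, 142)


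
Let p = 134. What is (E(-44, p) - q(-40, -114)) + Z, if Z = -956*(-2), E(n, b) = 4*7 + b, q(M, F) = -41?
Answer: 2115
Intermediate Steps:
E(n, b) = 28 + b
Z = 1912
(E(-44, p) - q(-40, -114)) + Z = ((28 + 134) - 1*(-41)) + 1912 = (162 + 41) + 1912 = 203 + 1912 = 2115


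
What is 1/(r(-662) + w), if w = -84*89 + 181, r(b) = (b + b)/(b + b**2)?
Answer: -661/4821997 ≈ -0.00013708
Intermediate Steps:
r(b) = 2*b/(b + b**2) (r(b) = (2*b)/(b + b**2) = 2*b/(b + b**2))
w = -7295 (w = -7476 + 181 = -7295)
1/(r(-662) + w) = 1/(2/(1 - 662) - 7295) = 1/(2/(-661) - 7295) = 1/(2*(-1/661) - 7295) = 1/(-2/661 - 7295) = 1/(-4821997/661) = -661/4821997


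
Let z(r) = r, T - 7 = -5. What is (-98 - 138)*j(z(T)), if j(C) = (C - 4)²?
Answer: -944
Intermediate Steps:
T = 2 (T = 7 - 5 = 2)
j(C) = (-4 + C)²
(-98 - 138)*j(z(T)) = (-98 - 138)*(-4 + 2)² = -236*(-2)² = -236*4 = -944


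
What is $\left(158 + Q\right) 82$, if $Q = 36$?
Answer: $15908$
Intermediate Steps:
$\left(158 + Q\right) 82 = \left(158 + 36\right) 82 = 194 \cdot 82 = 15908$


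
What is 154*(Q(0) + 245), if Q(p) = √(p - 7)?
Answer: 37730 + 154*I*√7 ≈ 37730.0 + 407.45*I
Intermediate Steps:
Q(p) = √(-7 + p)
154*(Q(0) + 245) = 154*(√(-7 + 0) + 245) = 154*(√(-7) + 245) = 154*(I*√7 + 245) = 154*(245 + I*√7) = 37730 + 154*I*√7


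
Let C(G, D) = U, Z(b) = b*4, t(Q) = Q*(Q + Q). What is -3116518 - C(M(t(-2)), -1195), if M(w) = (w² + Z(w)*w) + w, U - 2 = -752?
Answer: -3115768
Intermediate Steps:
U = -750 (U = 2 - 752 = -750)
t(Q) = 2*Q² (t(Q) = Q*(2*Q) = 2*Q²)
Z(b) = 4*b
M(w) = w + 5*w² (M(w) = (w² + (4*w)*w) + w = (w² + 4*w²) + w = 5*w² + w = w + 5*w²)
C(G, D) = -750
-3116518 - C(M(t(-2)), -1195) = -3116518 - 1*(-750) = -3116518 + 750 = -3115768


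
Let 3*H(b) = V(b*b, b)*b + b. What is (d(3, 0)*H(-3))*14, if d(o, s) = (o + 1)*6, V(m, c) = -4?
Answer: 1008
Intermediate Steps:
d(o, s) = 6 + 6*o (d(o, s) = (1 + o)*6 = 6 + 6*o)
H(b) = -b (H(b) = (-4*b + b)/3 = (-3*b)/3 = -b)
(d(3, 0)*H(-3))*14 = ((6 + 6*3)*(-1*(-3)))*14 = ((6 + 18)*3)*14 = (24*3)*14 = 72*14 = 1008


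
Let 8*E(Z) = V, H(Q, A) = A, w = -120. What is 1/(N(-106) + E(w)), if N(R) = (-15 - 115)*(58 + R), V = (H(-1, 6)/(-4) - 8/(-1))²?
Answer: 32/199849 ≈ 0.00016012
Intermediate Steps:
V = 169/4 (V = (6/(-4) - 8/(-1))² = (6*(-¼) - 8*(-1))² = (-3/2 + 8)² = (13/2)² = 169/4 ≈ 42.250)
E(Z) = 169/32 (E(Z) = (⅛)*(169/4) = 169/32)
N(R) = -7540 - 130*R (N(R) = -130*(58 + R) = -7540 - 130*R)
1/(N(-106) + E(w)) = 1/((-7540 - 130*(-106)) + 169/32) = 1/((-7540 + 13780) + 169/32) = 1/(6240 + 169/32) = 1/(199849/32) = 32/199849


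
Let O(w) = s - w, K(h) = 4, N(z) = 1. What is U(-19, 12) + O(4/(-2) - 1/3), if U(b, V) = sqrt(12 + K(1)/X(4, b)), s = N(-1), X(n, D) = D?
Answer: 10/3 + 4*sqrt(266)/19 ≈ 6.7669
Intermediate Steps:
s = 1
O(w) = 1 - w
U(b, V) = sqrt(12 + 4/b)
U(-19, 12) + O(4/(-2) - 1/3) = 2*sqrt(3 + 1/(-19)) + (1 - (4/(-2) - 1/3)) = 2*sqrt(3 - 1/19) + (1 - (4*(-1/2) - 1*1/3)) = 2*sqrt(56/19) + (1 - (-2 - 1/3)) = 2*(2*sqrt(266)/19) + (1 - 1*(-7/3)) = 4*sqrt(266)/19 + (1 + 7/3) = 4*sqrt(266)/19 + 10/3 = 10/3 + 4*sqrt(266)/19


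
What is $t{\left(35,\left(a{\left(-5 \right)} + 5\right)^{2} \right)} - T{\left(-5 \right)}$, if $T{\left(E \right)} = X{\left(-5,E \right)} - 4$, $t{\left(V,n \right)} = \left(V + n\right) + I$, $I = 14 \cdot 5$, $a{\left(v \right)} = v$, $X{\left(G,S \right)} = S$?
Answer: $114$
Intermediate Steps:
$I = 70$
$t{\left(V,n \right)} = 70 + V + n$ ($t{\left(V,n \right)} = \left(V + n\right) + 70 = 70 + V + n$)
$T{\left(E \right)} = -4 + E$ ($T{\left(E \right)} = E - 4 = -4 + E$)
$t{\left(35,\left(a{\left(-5 \right)} + 5\right)^{2} \right)} - T{\left(-5 \right)} = \left(70 + 35 + \left(-5 + 5\right)^{2}\right) - \left(-4 - 5\right) = \left(70 + 35 + 0^{2}\right) - -9 = \left(70 + 35 + 0\right) + 9 = 105 + 9 = 114$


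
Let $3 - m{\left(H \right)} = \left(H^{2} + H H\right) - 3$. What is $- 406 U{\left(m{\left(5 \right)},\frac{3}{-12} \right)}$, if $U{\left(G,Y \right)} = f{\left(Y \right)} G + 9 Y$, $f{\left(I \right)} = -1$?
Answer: $- \frac{33901}{2} \approx -16951.0$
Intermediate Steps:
$m{\left(H \right)} = 6 - 2 H^{2}$ ($m{\left(H \right)} = 3 - \left(\left(H^{2} + H H\right) - 3\right) = 3 - \left(\left(H^{2} + H^{2}\right) - 3\right) = 3 - \left(2 H^{2} - 3\right) = 3 - \left(-3 + 2 H^{2}\right) = 6 - 2 H^{2}$)
$U{\left(G,Y \right)} = - G + 9 Y$
$- 406 U{\left(m{\left(5 \right)},\frac{3}{-12} \right)} = - 406 \left(- (6 - 2 \cdot 5^{2}) + 9 \frac{3}{-12}\right) = - 406 \left(- (6 - 50) + 9 \cdot 3 \left(- \frac{1}{12}\right)\right) = - 406 \left(- (6 - 50) + 9 \left(- \frac{1}{4}\right)\right) = - 406 \left(\left(-1\right) \left(-44\right) - \frac{9}{4}\right) = - 406 \left(44 - \frac{9}{4}\right) = \left(-406\right) \frac{167}{4} = - \frac{33901}{2}$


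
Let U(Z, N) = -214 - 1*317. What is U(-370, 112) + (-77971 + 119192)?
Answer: 40690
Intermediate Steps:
U(Z, N) = -531 (U(Z, N) = -214 - 317 = -531)
U(-370, 112) + (-77971 + 119192) = -531 + (-77971 + 119192) = -531 + 41221 = 40690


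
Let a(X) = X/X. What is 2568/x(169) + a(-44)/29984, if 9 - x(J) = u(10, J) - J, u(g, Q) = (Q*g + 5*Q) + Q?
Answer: -12832731/12623264 ≈ -1.0166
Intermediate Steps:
u(g, Q) = 6*Q + Q*g (u(g, Q) = (5*Q + Q*g) + Q = 6*Q + Q*g)
x(J) = 9 - 15*J (x(J) = 9 - (J*(6 + 10) - J) = 9 - (J*16 - J) = 9 - (16*J - J) = 9 - 15*J)
a(X) = 1
2568/x(169) + a(-44)/29984 = 2568/(9 - 15*169) + 1/29984 = 2568/(9 - 2535) + 1*(1/29984) = 2568/(-2526) + 1/29984 = 2568*(-1/2526) + 1/29984 = -428/421 + 1/29984 = -12832731/12623264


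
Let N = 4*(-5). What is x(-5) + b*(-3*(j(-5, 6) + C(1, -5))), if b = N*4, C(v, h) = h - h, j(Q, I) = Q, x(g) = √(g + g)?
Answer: -1200 + I*√10 ≈ -1200.0 + 3.1623*I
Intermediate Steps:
x(g) = √2*√g (x(g) = √(2*g) = √2*√g)
C(v, h) = 0
N = -20
b = -80 (b = -20*4 = -80)
x(-5) + b*(-3*(j(-5, 6) + C(1, -5))) = √2*√(-5) - (-240)*(-5 + 0) = √2*(I*√5) - (-240)*(-5) = I*√10 - 80*15 = I*√10 - 1200 = -1200 + I*√10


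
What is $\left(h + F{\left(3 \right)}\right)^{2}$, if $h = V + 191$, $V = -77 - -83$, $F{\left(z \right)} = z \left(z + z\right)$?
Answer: $46225$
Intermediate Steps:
$F{\left(z \right)} = 2 z^{2}$ ($F{\left(z \right)} = z 2 z = 2 z^{2}$)
$V = 6$ ($V = -77 + 83 = 6$)
$h = 197$ ($h = 6 + 191 = 197$)
$\left(h + F{\left(3 \right)}\right)^{2} = \left(197 + 2 \cdot 3^{2}\right)^{2} = \left(197 + 2 \cdot 9\right)^{2} = \left(197 + 18\right)^{2} = 215^{2} = 46225$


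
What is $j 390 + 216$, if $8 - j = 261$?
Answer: $-98454$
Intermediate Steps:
$j = -253$ ($j = 8 - 261 = -253$)
$j 390 + 216 = \left(-253\right) 390 + 216 = -98670 + 216 = -98454$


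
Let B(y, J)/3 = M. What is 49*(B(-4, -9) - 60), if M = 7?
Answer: -1911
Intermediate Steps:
B(y, J) = 21 (B(y, J) = 3*7 = 21)
49*(B(-4, -9) - 60) = 49*(21 - 60) = 49*(-39) = -1911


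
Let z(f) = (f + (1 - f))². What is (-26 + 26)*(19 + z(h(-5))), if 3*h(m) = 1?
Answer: 0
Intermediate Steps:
h(m) = ⅓ (h(m) = (⅓)*1 = ⅓)
z(f) = 1 (z(f) = 1² = 1)
(-26 + 26)*(19 + z(h(-5))) = (-26 + 26)*(19 + 1) = 0*20 = 0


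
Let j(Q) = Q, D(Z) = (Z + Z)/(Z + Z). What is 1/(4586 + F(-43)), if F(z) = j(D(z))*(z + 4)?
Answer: 1/4547 ≈ 0.00021993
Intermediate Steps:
D(Z) = 1 (D(Z) = (2*Z)/((2*Z)) = (2*Z)*(1/(2*Z)) = 1)
F(z) = 4 + z (F(z) = 1*(z + 4) = 1*(4 + z) = 4 + z)
1/(4586 + F(-43)) = 1/(4586 + (4 - 43)) = 1/(4586 - 39) = 1/4547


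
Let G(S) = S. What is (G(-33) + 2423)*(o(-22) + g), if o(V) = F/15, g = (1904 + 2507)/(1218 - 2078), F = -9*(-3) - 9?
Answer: -807581/86 ≈ -9390.5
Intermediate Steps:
F = 18 (F = 27 - 9 = 18)
g = -4411/860 (g = 4411/(-860) = 4411*(-1/860) = -4411/860 ≈ -5.1291)
o(V) = 6/5 (o(V) = 18/15 = 18*(1/15) = 6/5)
(G(-33) + 2423)*(o(-22) + g) = (-33 + 2423)*(6/5 - 4411/860) = 2390*(-3379/860) = -807581/86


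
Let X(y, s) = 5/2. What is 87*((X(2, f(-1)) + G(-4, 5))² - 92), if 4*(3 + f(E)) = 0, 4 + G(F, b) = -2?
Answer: -27753/4 ≈ -6938.3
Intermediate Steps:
G(F, b) = -6 (G(F, b) = -4 - 2 = -6)
f(E) = -3 (f(E) = -3 + (¼)*0 = -3 + 0 = -3)
X(y, s) = 5/2 (X(y, s) = 5*(½) = 5/2)
87*((X(2, f(-1)) + G(-4, 5))² - 92) = 87*((5/2 - 6)² - 92) = 87*((-7/2)² - 92) = 87*(49/4 - 92) = 87*(-319/4) = -27753/4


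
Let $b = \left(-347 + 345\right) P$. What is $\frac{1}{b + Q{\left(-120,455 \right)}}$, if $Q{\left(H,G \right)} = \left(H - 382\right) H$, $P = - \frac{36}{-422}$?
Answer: $\frac{211}{12710604} \approx 1.66 \cdot 10^{-5}$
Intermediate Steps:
$P = \frac{18}{211}$ ($P = \left(-36\right) \left(- \frac{1}{422}\right) = \frac{18}{211} \approx 0.085308$)
$b = - \frac{36}{211}$ ($b = \left(-347 + 345\right) \frac{18}{211} = \left(-2\right) \frac{18}{211} = - \frac{36}{211} \approx -0.17062$)
$Q{\left(H,G \right)} = H \left(-382 + H\right)$ ($Q{\left(H,G \right)} = \left(H - 382\right) H = \left(-382 + H\right) H = H \left(-382 + H\right)$)
$\frac{1}{b + Q{\left(-120,455 \right)}} = \frac{1}{- \frac{36}{211} - 120 \left(-382 - 120\right)} = \frac{1}{- \frac{36}{211} - -60240} = \frac{1}{- \frac{36}{211} + 60240} = \frac{1}{\frac{12710604}{211}} = \frac{211}{12710604}$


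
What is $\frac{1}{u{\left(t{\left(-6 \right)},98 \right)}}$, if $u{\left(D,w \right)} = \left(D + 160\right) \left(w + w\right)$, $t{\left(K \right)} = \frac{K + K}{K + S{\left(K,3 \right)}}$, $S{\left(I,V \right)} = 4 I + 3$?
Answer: $\frac{9}{283024} \approx 3.1799 \cdot 10^{-5}$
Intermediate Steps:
$S{\left(I,V \right)} = 3 + 4 I$
$t{\left(K \right)} = \frac{2 K}{3 + 5 K}$ ($t{\left(K \right)} = \frac{K + K}{K + \left(3 + 4 K\right)} = \frac{2 K}{3 + 5 K}$)
$u{\left(D,w \right)} = 2 w \left(160 + D\right)$ ($u{\left(D,w \right)} = \left(160 + D\right) 2 w = 2 w \left(160 + D\right)$)
$\frac{1}{u{\left(t{\left(-6 \right)},98 \right)}} = \frac{1}{2 \cdot 98 \left(160 + 2 \left(-6\right) \frac{1}{3 + 5 \left(-6\right)}\right)} = \frac{1}{2 \cdot 98 \left(160 + 2 \left(-6\right) \frac{1}{3 - 30}\right)} = \frac{1}{2 \cdot 98 \left(160 + 2 \left(-6\right) \frac{1}{-27}\right)} = \frac{1}{2 \cdot 98 \left(160 + 2 \left(-6\right) \left(- \frac{1}{27}\right)\right)} = \frac{1}{2 \cdot 98 \left(160 + \frac{4}{9}\right)} = \frac{1}{2 \cdot 98 \cdot \frac{1444}{9}} = \frac{1}{\frac{283024}{9}} = \frac{9}{283024}$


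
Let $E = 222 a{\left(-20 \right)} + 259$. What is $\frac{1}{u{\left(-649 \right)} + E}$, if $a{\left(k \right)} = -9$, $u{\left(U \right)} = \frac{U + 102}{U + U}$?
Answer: $- \frac{1298}{2256675} \approx -0.00057518$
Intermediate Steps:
$u{\left(U \right)} = \frac{102 + U}{2 U}$
$E = -1739$ ($E = 222 \left(-9\right) + 259 = -1998 + 259 = -1739$)
$\frac{1}{u{\left(-649 \right)} + E} = \frac{1}{\frac{102 - 649}{2 \left(-649\right)} - 1739} = \frac{1}{\frac{1}{2} \left(- \frac{1}{649}\right) \left(-547\right) - 1739} = \frac{1}{\frac{547}{1298} - 1739} = \frac{1}{- \frac{2256675}{1298}} = - \frac{1298}{2256675}$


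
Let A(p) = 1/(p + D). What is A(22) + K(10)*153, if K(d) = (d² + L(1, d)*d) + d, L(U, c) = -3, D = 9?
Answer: 379441/31 ≈ 12240.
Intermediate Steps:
A(p) = 1/(9 + p) (A(p) = 1/(p + 9) = 1/(9 + p))
K(d) = d² - 2*d (K(d) = (d² - 3*d) + d = d² - 2*d)
A(22) + K(10)*153 = 1/(9 + 22) + (10*(-2 + 10))*153 = 1/31 + (10*8)*153 = 1/31 + 80*153 = 1/31 + 12240 = 379441/31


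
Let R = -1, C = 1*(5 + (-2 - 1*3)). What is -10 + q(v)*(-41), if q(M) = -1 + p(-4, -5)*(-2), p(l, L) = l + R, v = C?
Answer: -379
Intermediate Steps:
C = 0 (C = 1*(5 + (-2 - 3)) = 1*(5 - 5) = 1*0 = 0)
v = 0
p(l, L) = -1 + l (p(l, L) = l - 1 = -1 + l)
q(M) = 9 (q(M) = -1 + (-1 - 4)*(-2) = -1 - 5*(-2) = -1 + 10 = 9)
-10 + q(v)*(-41) = -10 + 9*(-41) = -10 - 369 = -379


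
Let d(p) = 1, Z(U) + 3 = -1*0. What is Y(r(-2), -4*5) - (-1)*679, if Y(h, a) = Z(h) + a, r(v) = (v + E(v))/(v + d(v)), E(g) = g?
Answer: 656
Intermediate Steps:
Z(U) = -3 (Z(U) = -3 - 1*0 = -3 + 0 = -3)
r(v) = 2*v/(1 + v) (r(v) = (v + v)/(v + 1) = (2*v)/(1 + v) = 2*v/(1 + v))
Y(h, a) = -3 + a
Y(r(-2), -4*5) - (-1)*679 = (-3 - 4*5) - (-1)*679 = (-3 - 20) - 1*(-679) = -23 + 679 = 656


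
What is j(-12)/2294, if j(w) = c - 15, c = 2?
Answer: -13/2294 ≈ -0.0056670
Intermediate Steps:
j(w) = -13 (j(w) = 2 - 15 = -13)
j(-12)/2294 = -13/2294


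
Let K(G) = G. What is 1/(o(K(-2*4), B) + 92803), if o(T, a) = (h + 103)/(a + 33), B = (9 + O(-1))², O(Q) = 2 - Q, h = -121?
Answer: 59/5475371 ≈ 1.0776e-5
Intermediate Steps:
B = 144 (B = (9 + (2 - 1*(-1)))² = (9 + (2 + 1))² = (9 + 3)² = 12² = 144)
o(T, a) = -18/(33 + a) (o(T, a) = (-121 + 103)/(a + 33) = -18/(33 + a))
1/(o(K(-2*4), B) + 92803) = 1/(-18/(33 + 144) + 92803) = 1/(-18/177 + 92803) = 1/(-18*1/177 + 92803) = 1/(-6/59 + 92803) = 1/(5475371/59) = 59/5475371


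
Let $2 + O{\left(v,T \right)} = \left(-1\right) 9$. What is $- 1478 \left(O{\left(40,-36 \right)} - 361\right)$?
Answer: $549816$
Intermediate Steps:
$O{\left(v,T \right)} = -11$ ($O{\left(v,T \right)} = -2 - 9 = -11$)
$- 1478 \left(O{\left(40,-36 \right)} - 361\right) = - 1478 \left(-11 - 361\right) = \left(-1478\right) \left(-372\right) = 549816$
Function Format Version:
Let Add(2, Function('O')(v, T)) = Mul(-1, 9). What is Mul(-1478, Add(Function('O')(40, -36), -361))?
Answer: 549816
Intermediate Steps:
Function('O')(v, T) = -11 (Function('O')(v, T) = Add(-2, Mul(-1, 9)) = Add(-2, -9) = -11)
Mul(-1478, Add(Function('O')(40, -36), -361)) = Mul(-1478, Add(-11, -361)) = Mul(-1478, -372) = 549816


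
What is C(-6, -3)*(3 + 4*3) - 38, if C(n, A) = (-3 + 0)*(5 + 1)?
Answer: -308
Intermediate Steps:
C(n, A) = -18 (C(n, A) = -3*6 = -18)
C(-6, -3)*(3 + 4*3) - 38 = -18*(3 + 4*3) - 38 = -18*(3 + 12) - 38 = -18*15 - 38 = -270 - 38 = -308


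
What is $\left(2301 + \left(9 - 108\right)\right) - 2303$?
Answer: $-101$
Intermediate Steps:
$\left(2301 + \left(9 - 108\right)\right) - 2303 = \left(2301 - 99\right) - 2303 = 2202 - 2303 = -101$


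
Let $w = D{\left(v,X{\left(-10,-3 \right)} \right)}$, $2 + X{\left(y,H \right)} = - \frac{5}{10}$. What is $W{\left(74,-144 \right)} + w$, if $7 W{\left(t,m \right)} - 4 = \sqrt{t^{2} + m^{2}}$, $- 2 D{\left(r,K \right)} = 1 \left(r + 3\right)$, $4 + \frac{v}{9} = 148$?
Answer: $- \frac{9085}{14} + \frac{2 \sqrt{6553}}{7} \approx -625.8$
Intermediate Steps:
$v = 1296$ ($v = -36 + 9 \cdot 148 = -36 + 1332 = 1296$)
$X{\left(y,H \right)} = - \frac{5}{2}$ ($X{\left(y,H \right)} = -2 - \frac{5}{10} = -2 - \frac{1}{2} = - \frac{5}{2}$)
$D{\left(r,K \right)} = - \frac{3}{2} - \frac{r}{2}$ ($D{\left(r,K \right)} = - \frac{1 \left(r + 3\right)}{2} = - \frac{1 \left(3 + r\right)}{2} = - \frac{3 + r}{2} = - \frac{3}{2} - \frac{r}{2}$)
$W{\left(t,m \right)} = \frac{4}{7} + \frac{\sqrt{m^{2} + t^{2}}}{7}$ ($W{\left(t,m \right)} = \frac{4}{7} + \frac{\sqrt{t^{2} + m^{2}}}{7} = \frac{4}{7} + \frac{\sqrt{m^{2} + t^{2}}}{7}$)
$w = - \frac{1299}{2}$ ($w = - \frac{3}{2} - 648 = - \frac{1299}{2} \approx -649.5$)
$W{\left(74,-144 \right)} + w = \left(\frac{4}{7} + \frac{\sqrt{\left(-144\right)^{2} + 74^{2}}}{7}\right) - \frac{1299}{2} = \left(\frac{4}{7} + \frac{\sqrt{20736 + 5476}}{7}\right) - \frac{1299}{2} = \left(\frac{4}{7} + \frac{\sqrt{26212}}{7}\right) - \frac{1299}{2} = \left(\frac{4}{7} + \frac{2 \sqrt{6553}}{7}\right) - \frac{1299}{2} = - \frac{9085}{14} + \frac{2 \sqrt{6553}}{7}$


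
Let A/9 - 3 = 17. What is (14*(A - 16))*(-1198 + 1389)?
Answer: 438536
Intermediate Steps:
A = 180 (A = 27 + 9*17 = 27 + 153 = 180)
(14*(A - 16))*(-1198 + 1389) = (14*(180 - 16))*(-1198 + 1389) = (14*164)*191 = 2296*191 = 438536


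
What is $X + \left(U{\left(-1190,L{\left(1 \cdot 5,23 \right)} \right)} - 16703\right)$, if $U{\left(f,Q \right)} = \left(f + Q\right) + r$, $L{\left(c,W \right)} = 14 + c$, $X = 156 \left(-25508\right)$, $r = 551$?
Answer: $-3996571$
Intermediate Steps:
$X = -3979248$
$U{\left(f,Q \right)} = 551 + Q + f$ ($U{\left(f,Q \right)} = \left(f + Q\right) + 551 = \left(Q + f\right) + 551 = 551 + Q + f$)
$X + \left(U{\left(-1190,L{\left(1 \cdot 5,23 \right)} \right)} - 16703\right) = -3979248 + \left(\left(551 + \left(14 + 1 \cdot 5\right) - 1190\right) - 16703\right) = -3979248 + \left(\left(551 + \left(14 + 5\right) - 1190\right) - 16703\right) = -3979248 + \left(\left(551 + 19 - 1190\right) - 16703\right) = -3979248 - 17323 = -3996571$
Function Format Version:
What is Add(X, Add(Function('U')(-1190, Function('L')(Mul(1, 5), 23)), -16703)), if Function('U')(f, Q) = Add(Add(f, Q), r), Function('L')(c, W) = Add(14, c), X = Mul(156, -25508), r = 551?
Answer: -3996571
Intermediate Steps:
X = -3979248
Function('U')(f, Q) = Add(551, Q, f) (Function('U')(f, Q) = Add(Add(f, Q), 551) = Add(Add(Q, f), 551) = Add(551, Q, f))
Add(X, Add(Function('U')(-1190, Function('L')(Mul(1, 5), 23)), -16703)) = Add(-3979248, Add(Add(551, Add(14, Mul(1, 5)), -1190), -16703)) = Add(-3979248, Add(Add(551, Add(14, 5), -1190), -16703)) = Add(-3979248, Add(Add(551, 19, -1190), -16703)) = Add(-3979248, Add(-620, -16703)) = Add(-3979248, -17323) = -3996571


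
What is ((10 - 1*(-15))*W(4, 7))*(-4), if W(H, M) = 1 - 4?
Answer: 300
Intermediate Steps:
W(H, M) = -3
((10 - 1*(-15))*W(4, 7))*(-4) = ((10 - 1*(-15))*(-3))*(-4) = ((10 + 15)*(-3))*(-4) = (25*(-3))*(-4) = -75*(-4) = 300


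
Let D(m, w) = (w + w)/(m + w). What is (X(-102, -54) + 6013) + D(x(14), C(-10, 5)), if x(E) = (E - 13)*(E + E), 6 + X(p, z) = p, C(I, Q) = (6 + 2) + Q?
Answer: 242131/41 ≈ 5905.6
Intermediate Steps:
C(I, Q) = 8 + Q
X(p, z) = -6 + p
x(E) = 2*E*(-13 + E) (x(E) = (-13 + E)*(2*E) = 2*E*(-13 + E))
D(m, w) = 2*w/(m + w) (D(m, w) = (2*w)/(m + w) = 2*w/(m + w))
(X(-102, -54) + 6013) + D(x(14), C(-10, 5)) = ((-6 - 102) + 6013) + 2*(8 + 5)/(2*14*(-13 + 14) + (8 + 5)) = (-108 + 6013) + 2*13/(2*14*1 + 13) = 5905 + 2*13/(28 + 13) = 5905 + 2*13/41 = 5905 + 2*13*(1/41) = 5905 + 26/41 = 242131/41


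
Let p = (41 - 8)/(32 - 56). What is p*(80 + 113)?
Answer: -2123/8 ≈ -265.38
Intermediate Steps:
p = -11/8 (p = 33/(-24) = 33*(-1/24) = -11/8 ≈ -1.3750)
p*(80 + 113) = -11*(80 + 113)/8 = -11/8*193 = -2123/8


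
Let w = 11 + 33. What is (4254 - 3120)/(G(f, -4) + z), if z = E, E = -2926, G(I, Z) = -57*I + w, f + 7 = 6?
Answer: -1134/2825 ≈ -0.40142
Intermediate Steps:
f = -1 (f = -7 + 6 = -1)
w = 44
G(I, Z) = 44 - 57*I (G(I, Z) = -57*I + 44 = 44 - 57*I)
z = -2926
(4254 - 3120)/(G(f, -4) + z) = (4254 - 3120)/((44 - 57*(-1)) - 2926) = 1134/((44 + 57) - 2926) = 1134/(101 - 2926) = 1134/(-2825) = 1134*(-1/2825) = -1134/2825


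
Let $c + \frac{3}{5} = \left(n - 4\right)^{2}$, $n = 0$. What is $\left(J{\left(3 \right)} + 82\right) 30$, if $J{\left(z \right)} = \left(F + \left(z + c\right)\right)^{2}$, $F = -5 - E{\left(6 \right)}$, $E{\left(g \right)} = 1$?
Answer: $\frac{35364}{5} \approx 7072.8$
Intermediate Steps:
$c = \frac{77}{5}$ ($c = - \frac{3}{5} + \left(0 - 4\right)^{2} = - \frac{3}{5} + \left(-4\right)^{2} = - \frac{3}{5} + 16 = \frac{77}{5} \approx 15.4$)
$F = -6$ ($F = -5 - 1 = -6$)
$J{\left(z \right)} = \left(\frac{47}{5} + z\right)^{2}$ ($J{\left(z \right)} = \left(-6 + \left(z + \frac{77}{5}\right)\right)^{2} = \left(-6 + \left(\frac{77}{5} + z\right)\right)^{2} = \left(\frac{47}{5} + z\right)^{2}$)
$\left(J{\left(3 \right)} + 82\right) 30 = \left(\frac{\left(47 + 5 \cdot 3\right)^{2}}{25} + 82\right) 30 = \left(\frac{\left(47 + 15\right)^{2}}{25} + 82\right) 30 = \left(\frac{62^{2}}{25} + 82\right) 30 = \left(\frac{1}{25} \cdot 3844 + 82\right) 30 = \left(\frac{3844}{25} + 82\right) 30 = \frac{5894}{25} \cdot 30 = \frac{35364}{5}$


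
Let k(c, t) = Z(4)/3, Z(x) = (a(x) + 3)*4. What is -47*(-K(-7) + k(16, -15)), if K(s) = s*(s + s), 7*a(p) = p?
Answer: 92026/21 ≈ 4382.2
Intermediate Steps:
a(p) = p/7
K(s) = 2*s² (K(s) = s*(2*s) = 2*s²)
Z(x) = 12 + 4*x/7 (Z(x) = (x/7 + 3)*4 = (3 + x/7)*4 = 12 + 4*x/7)
k(c, t) = 100/21 (k(c, t) = (12 + (4/7)*4)/3 = (12 + 16/7)*(⅓) = (100/7)*(⅓) = 100/21)
-47*(-K(-7) + k(16, -15)) = -47*(-2*(-7)² + 100/21) = -47*(-2*49 + 100/21) = -47*(-1*98 + 100/21) = -47*(-98 + 100/21) = -47*(-1958/21) = 92026/21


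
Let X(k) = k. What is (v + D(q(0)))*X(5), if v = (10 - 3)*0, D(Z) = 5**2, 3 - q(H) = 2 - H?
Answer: 125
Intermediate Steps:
q(H) = 1 + H (q(H) = 3 - (2 - H) = 3 + (-2 + H) = 1 + H)
D(Z) = 25
v = 0 (v = 7*0 = 0)
(v + D(q(0)))*X(5) = (0 + 25)*5 = 25*5 = 125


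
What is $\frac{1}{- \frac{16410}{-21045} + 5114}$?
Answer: $\frac{1403}{7176036} \approx 0.00019551$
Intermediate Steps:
$\frac{1}{- \frac{16410}{-21045} + 5114} = \frac{1}{\left(-16410\right) \left(- \frac{1}{21045}\right) + 5114} = \frac{1}{\frac{1094}{1403} + 5114} = \frac{1}{\frac{7176036}{1403}} = \frac{1403}{7176036}$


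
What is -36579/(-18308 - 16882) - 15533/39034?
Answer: 73434868/114467205 ≈ 0.64154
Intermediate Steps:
-36579/(-18308 - 16882) - 15533/39034 = -36579/(-35190) - 15533*1/39034 = -36579*(-1/35190) - 15533/39034 = 12193/11730 - 15533/39034 = 73434868/114467205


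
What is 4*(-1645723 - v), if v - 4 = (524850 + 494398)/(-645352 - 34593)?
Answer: -4476011303068/679945 ≈ -6.5829e+6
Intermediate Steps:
v = 1700532/679945 (v = 4 + (524850 + 494398)/(-645352 - 34593) = 4 + 1019248/(-679945) = 4 + 1019248*(-1/679945) = 4 - 1019248/679945 = 1700532/679945 ≈ 2.5010)
4*(-1645723 - v) = 4*(-1645723 - 1*1700532/679945) = 4*(-1645723 - 1700532/679945) = 4*(-1119002825767/679945) = -4476011303068/679945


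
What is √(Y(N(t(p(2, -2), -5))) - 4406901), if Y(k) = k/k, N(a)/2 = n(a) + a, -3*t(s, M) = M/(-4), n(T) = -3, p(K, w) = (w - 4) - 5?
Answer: 10*I*√44069 ≈ 2099.3*I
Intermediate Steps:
p(K, w) = -9 + w (p(K, w) = (-4 + w) - 5 = -9 + w)
t(s, M) = M/12 (t(s, M) = -M/(3*(-4)) = -M*(-1)/(3*4) = -(-1)*M/12 = M/12)
N(a) = -6 + 2*a (N(a) = 2*(-3 + a) = -6 + 2*a)
Y(k) = 1
√(Y(N(t(p(2, -2), -5))) - 4406901) = √(1 - 4406901) = √(-4406900) = 10*I*√44069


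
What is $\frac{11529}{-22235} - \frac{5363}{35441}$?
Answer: $- \frac{527845594}{788030635} \approx -0.66983$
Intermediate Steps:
$\frac{11529}{-22235} - \frac{5363}{35441} = 11529 \left(- \frac{1}{22235}\right) - \frac{5363}{35441} = - \frac{11529}{22235} - \frac{5363}{35441} = - \frac{527845594}{788030635}$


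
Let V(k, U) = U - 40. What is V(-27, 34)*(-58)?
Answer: 348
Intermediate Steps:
V(k, U) = -40 + U
V(-27, 34)*(-58) = (-40 + 34)*(-58) = -6*(-58) = 348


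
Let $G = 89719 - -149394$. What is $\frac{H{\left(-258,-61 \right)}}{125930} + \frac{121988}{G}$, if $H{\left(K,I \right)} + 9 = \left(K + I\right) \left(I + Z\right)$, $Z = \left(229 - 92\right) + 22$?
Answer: $\frac{1126378031}{4301642870} \approx 0.26185$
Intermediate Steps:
$Z = 159$ ($Z = \left(229 + \left(-96 + 4\right)\right) + 22 = \left(229 - 92\right) + 22 = 137 + 22 = 159$)
$H{\left(K,I \right)} = -9 + \left(159 + I\right) \left(I + K\right)$ ($H{\left(K,I \right)} = -9 + \left(K + I\right) \left(I + 159\right) = -9 + \left(I + K\right) \left(159 + I\right) = -9 + \left(159 + I\right) \left(I + K\right)$)
$G = 239113$ ($G = 89719 + 149394 = 239113$)
$\frac{H{\left(-258,-61 \right)}}{125930} + \frac{121988}{G} = \frac{-9 + \left(-61\right)^{2} + 159 \left(-61\right) + 159 \left(-258\right) - -15738}{125930} + \frac{121988}{239113} = \left(-9 + 3721 - 9699 - 41022 + 15738\right) \frac{1}{125930} + 121988 \cdot \frac{1}{239113} = \left(-31271\right) \frac{1}{125930} + \frac{121988}{239113} = - \frac{31271}{125930} + \frac{121988}{239113} = \frac{1126378031}{4301642870}$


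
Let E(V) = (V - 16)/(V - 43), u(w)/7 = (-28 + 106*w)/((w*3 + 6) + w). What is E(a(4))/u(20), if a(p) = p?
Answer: 86/47593 ≈ 0.0018070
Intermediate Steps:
u(w) = 7*(-28 + 106*w)/(6 + 4*w) (u(w) = 7*((-28 + 106*w)/((w*3 + 6) + w)) = 7*((-28 + 106*w)/((3*w + 6) + w)) = 7*((-28 + 106*w)/((6 + 3*w) + w)) = 7*((-28 + 106*w)/(6 + 4*w)) = 7*(-28 + 106*w)/(6 + 4*w))
E(V) = (-16 + V)/(-43 + V)
E(a(4))/u(20) = ((-16 + 4)/(-43 + 4))/((7*(-14 + 53*20)/(3 + 2*20))) = (-12/(-39))/((7*(-14 + 1060)/(3 + 40))) = (-1/39*(-12))/((7*1046/43)) = 4/(13*((7*(1/43)*1046))) = 4/(13*(7322/43)) = (4/13)*(43/7322) = 86/47593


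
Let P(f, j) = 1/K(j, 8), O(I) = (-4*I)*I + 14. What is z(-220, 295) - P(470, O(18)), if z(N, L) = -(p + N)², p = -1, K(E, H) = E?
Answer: -62614161/1282 ≈ -48841.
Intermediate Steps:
O(I) = 14 - 4*I² (O(I) = -4*I² + 14 = 14 - 4*I²)
P(f, j) = 1/j
z(N, L) = -(-1 + N)²
z(-220, 295) - P(470, O(18)) = -(-1 - 220)² - 1/(14 - 4*18²) = -1*(-221)² - 1/(14 - 4*324) = -1*48841 - 1/(14 - 1296) = -48841 - 1/(-1282) = -48841 - 1*(-1/1282) = -48841 + 1/1282 = -62614161/1282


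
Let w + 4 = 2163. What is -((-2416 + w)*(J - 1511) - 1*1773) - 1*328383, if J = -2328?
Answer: -1313233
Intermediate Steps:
w = 2159 (w = -4 + 2163 = 2159)
-((-2416 + w)*(J - 1511) - 1*1773) - 1*328383 = -((-2416 + 2159)*(-2328 - 1511) - 1*1773) - 1*328383 = -(-257*(-3839) - 1773) - 328383 = -(986623 - 1773) - 328383 = -1*984850 - 328383 = -984850 - 328383 = -1313233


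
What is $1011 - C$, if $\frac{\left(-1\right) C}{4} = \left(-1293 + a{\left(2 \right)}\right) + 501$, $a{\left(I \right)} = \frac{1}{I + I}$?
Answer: $-2156$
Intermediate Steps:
$a{\left(I \right)} = \frac{1}{2 I}$
$C = 3167$ ($C = - 4 \left(\left(-1293 + \frac{1}{2 \cdot 2}\right) + 501\right) = - 4 \left(\left(-1293 + \frac{1}{2} \cdot \frac{1}{2}\right) + 501\right) = - 4 \left(\left(-1293 + \frac{1}{4}\right) + 501\right) = - 4 \left(- \frac{5171}{4} + 501\right) = \left(-4\right) \left(- \frac{3167}{4}\right) = 3167$)
$1011 - C = 1011 - 3167 = -2156$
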